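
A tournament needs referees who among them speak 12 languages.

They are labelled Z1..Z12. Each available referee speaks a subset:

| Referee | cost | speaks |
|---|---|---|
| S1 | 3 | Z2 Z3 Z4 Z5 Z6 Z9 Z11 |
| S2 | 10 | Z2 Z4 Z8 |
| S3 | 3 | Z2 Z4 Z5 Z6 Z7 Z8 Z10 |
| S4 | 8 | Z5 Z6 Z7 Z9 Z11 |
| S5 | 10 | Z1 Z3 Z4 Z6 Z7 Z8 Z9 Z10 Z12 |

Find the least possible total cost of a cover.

S1, S5 together cover every language (S1 ∪ S5 = {Z1, Z2, Z3, Z4, Z5, Z6, Z7, Z8, Z9, Z10, Z11, Z12}); total cost 3 + 10 = 13.
The greedy pick S1, S3, S5 costs 16; no covering selection beats 13.

13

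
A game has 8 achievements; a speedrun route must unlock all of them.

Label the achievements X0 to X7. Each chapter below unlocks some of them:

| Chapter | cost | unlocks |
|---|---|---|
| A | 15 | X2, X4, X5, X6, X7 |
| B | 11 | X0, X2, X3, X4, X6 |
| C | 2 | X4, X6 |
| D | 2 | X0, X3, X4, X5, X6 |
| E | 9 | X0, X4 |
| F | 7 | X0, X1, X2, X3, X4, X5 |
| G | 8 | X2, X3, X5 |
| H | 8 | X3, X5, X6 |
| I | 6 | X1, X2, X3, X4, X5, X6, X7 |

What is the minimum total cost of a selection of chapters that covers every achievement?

8

D, I together cover every achievement (D ∪ I = {X0, X1, X2, X3, X4, X5, X6, X7}); total cost 2 + 6 = 8.
No covering selection has total cost below 8.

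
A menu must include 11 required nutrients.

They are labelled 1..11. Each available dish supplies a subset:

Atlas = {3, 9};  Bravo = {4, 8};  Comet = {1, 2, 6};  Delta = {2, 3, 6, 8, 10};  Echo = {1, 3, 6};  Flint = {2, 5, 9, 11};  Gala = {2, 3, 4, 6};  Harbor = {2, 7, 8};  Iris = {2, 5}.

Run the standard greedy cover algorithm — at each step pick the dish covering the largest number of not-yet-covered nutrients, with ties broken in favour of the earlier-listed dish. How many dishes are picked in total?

Greedy: pick Delta (covers 5 new) → pick Flint (covers 3 new) → pick Bravo (covers 1 new) → pick Comet (covers 1 new) → pick Harbor (covers 1 new). Total picks: 5.

5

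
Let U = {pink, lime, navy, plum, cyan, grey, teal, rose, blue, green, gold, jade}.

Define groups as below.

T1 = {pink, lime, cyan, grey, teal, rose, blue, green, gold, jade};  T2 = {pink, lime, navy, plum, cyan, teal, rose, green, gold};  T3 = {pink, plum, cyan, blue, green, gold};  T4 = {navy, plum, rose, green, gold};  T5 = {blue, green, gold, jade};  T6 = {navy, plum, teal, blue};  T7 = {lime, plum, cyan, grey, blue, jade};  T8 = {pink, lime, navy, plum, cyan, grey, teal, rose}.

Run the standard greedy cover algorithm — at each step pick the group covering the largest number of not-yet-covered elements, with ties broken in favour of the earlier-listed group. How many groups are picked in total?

2

Greedy: pick T1 (covers 10 new) → pick T2 (covers 2 new). Total picks: 2.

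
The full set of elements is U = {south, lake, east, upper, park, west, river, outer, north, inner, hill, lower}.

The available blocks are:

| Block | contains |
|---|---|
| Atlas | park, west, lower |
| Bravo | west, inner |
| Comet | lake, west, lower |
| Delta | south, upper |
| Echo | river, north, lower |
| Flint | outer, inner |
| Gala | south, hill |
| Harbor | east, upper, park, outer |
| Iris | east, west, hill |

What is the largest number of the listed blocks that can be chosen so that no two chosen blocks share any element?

4

Bravo, Echo, Gala, Harbor are pairwise disjoint (Bravo={west,inner}; Echo={river,north,lower}; Gala={south,hill}; Harbor={east,upper,park,outer}).
Every remaining block overlaps one of these, and no 5 of the listed blocks are pairwise disjoint, so 4 is the maximum.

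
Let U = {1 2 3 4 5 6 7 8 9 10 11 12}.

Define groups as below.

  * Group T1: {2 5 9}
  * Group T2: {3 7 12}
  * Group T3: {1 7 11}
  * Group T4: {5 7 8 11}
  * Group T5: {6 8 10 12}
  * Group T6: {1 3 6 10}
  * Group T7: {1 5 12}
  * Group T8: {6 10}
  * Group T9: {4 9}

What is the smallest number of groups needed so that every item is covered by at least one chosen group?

5

T1, T3, T5, T6, and T9 cover everything between them: the union {1, 2, 3, 4, 5, 6, 7, 8, 9, 10, 11, 12} is all of U.
No 4 of the 9 groups cover everything (all 126 combinations miss at least one item), so 5 is optimal.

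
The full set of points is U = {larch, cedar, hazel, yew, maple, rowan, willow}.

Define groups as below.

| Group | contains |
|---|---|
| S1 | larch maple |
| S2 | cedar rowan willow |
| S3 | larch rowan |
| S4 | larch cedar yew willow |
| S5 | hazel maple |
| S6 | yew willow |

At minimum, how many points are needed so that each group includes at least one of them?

H = {maple, rowan, willow} meets every group (each contains at least one member of H), and |H| = 3.
The groups S3, S5, S6 are pairwise disjoint, so any hitting set needs a separate point for each — at least 3. Hence 3 is optimal.

3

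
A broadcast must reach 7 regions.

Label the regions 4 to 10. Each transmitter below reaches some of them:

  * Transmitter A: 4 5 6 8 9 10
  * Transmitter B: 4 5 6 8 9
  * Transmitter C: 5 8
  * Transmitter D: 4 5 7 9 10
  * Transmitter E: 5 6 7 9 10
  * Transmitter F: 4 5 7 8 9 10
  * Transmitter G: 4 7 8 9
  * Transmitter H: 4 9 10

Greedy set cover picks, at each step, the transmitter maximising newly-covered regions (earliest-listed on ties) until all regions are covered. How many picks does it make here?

2

Greedy: pick A (covers 6 new) → pick D (covers 1 new). Total picks: 2.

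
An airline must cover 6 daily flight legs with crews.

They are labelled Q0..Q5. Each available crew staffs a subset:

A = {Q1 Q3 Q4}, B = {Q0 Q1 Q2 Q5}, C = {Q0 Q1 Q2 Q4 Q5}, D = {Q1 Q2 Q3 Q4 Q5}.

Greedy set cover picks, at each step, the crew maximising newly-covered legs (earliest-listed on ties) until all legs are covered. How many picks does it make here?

Greedy: pick C (covers 5 new) → pick A (covers 1 new). Total picks: 2.

2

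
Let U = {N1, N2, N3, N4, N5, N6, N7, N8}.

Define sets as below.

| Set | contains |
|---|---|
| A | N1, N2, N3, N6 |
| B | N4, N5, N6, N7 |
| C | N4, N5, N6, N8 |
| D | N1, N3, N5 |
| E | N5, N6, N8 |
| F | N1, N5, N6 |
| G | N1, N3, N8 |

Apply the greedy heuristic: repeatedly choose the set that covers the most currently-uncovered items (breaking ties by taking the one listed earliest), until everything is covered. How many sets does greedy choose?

Greedy: pick A (covers 4 new) → pick B (covers 3 new) → pick C (covers 1 new). Total picks: 3.

3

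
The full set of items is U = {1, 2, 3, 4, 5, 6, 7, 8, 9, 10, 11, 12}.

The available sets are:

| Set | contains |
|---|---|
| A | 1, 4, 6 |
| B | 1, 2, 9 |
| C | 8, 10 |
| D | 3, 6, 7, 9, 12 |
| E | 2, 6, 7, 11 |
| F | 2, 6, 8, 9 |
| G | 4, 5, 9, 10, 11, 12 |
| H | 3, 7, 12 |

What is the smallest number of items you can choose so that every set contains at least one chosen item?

T = {1, 6, 7, 10} meets every set (each contains at least one member of T), and |T| = 4.
No choice of 3 items meets every set, so 4 is the minimum.

4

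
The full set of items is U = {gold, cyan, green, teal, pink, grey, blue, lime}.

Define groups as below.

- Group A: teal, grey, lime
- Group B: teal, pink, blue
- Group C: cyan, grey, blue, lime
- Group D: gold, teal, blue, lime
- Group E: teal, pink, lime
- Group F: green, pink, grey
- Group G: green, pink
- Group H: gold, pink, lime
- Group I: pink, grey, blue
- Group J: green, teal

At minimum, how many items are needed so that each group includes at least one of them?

3

T = {green, pink, lime} meets every group (each contains at least one member of T), and |T| = 3.
No choice of 2 items meets every group, so 3 is the minimum.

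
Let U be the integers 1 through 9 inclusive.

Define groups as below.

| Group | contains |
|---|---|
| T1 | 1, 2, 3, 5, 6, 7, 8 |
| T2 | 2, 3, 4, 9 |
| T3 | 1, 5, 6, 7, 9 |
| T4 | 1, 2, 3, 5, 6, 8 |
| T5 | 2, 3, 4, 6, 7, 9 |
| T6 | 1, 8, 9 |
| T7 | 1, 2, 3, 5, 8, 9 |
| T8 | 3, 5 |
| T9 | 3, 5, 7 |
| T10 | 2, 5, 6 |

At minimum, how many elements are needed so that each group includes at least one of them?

H = {5, 9} meets every group (each contains at least one member of H), and |H| = 2.
The groups T6, T9 are pairwise disjoint, so any hitting set needs a separate element for each — at least 2. Hence 2 is optimal.

2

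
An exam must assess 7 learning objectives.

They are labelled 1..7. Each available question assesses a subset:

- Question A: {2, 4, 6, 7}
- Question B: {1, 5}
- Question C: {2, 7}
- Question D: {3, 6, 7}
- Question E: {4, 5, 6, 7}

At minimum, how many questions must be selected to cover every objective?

A and B and D together: A ∪ B ∪ D = {1, 2, 3, 4, 5, 6, 7} — every objective is covered.
Only B contains 1, so B is forced; the remaining 5 objectives need at least 2 more questions (each remaining question adds at most 4) — so at least 3 questions are needed, and 3 is optimal.

3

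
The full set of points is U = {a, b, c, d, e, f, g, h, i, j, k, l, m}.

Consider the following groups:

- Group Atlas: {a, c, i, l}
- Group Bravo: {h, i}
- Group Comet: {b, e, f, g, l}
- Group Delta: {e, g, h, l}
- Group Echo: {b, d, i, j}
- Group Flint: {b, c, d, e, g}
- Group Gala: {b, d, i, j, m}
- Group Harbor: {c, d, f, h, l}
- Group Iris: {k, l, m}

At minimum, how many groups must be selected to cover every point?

Atlas and Comet and Delta and Echo and Iris together: Atlas ∪ Comet ∪ Delta ∪ Echo ∪ Iris = {a, b, c, d, e, f, g, h, i, j, k, l, m} — every point is covered.
No 4 of the 9 groups cover everything (all 126 combinations miss at least one point), so 5 is optimal.

5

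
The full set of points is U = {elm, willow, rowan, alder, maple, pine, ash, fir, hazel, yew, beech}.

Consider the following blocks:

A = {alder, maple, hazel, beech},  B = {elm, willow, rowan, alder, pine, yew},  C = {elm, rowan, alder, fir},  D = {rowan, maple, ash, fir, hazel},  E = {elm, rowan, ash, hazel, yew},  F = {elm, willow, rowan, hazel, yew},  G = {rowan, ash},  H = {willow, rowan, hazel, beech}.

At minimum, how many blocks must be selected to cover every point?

3

B, D, and H cover everything between them: the union {elm, willow, rowan, alder, maple, pine, ash, fir, hazel, yew, beech} is all of U.
Only B contains pine, so B is forced; the remaining 5 points need at least 2 more blocks (each remaining block adds at most 4) — so at least 3 blocks are needed, and 3 is optimal.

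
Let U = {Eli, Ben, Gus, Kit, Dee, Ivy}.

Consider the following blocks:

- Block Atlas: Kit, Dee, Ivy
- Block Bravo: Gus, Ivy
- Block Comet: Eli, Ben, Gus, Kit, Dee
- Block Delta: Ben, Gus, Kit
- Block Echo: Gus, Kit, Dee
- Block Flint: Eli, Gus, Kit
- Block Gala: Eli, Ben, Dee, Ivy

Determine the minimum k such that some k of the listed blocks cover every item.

Take {Flint, Gala}. Their union is {Eli, Ben, Gus, Kit, Dee, Ivy}, which is all 6 items.
No single block has all 6 items (the largest, Comet, has 5), so 2 is optimal.

2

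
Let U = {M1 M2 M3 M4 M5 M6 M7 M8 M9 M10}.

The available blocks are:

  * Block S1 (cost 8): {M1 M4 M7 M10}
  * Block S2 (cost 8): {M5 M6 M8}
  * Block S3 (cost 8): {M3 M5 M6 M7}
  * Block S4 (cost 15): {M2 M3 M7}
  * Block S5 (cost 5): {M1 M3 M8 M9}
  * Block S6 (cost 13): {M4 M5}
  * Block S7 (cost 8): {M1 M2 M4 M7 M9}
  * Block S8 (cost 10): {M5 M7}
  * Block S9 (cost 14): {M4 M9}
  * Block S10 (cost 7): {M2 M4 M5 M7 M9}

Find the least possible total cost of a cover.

S1, S3, S5, S10 together cover every element (S1 ∪ S3 ∪ S5 ∪ S10 = {M1, M2, M3, M4, M5, M6, M7, M8, M9, M10}); total cost 8 + 8 + 5 + 7 = 28.
No covering selection has total cost below 28.

28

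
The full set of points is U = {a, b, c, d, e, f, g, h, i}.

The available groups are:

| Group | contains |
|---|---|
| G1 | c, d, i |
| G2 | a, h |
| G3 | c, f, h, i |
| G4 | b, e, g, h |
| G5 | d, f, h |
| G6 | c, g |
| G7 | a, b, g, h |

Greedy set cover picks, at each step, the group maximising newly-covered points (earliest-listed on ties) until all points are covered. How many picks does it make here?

Greedy: pick G3 (covers 4 new) → pick G4 (covers 3 new) → pick G1 (covers 1 new) → pick G2 (covers 1 new). Total picks: 4.

4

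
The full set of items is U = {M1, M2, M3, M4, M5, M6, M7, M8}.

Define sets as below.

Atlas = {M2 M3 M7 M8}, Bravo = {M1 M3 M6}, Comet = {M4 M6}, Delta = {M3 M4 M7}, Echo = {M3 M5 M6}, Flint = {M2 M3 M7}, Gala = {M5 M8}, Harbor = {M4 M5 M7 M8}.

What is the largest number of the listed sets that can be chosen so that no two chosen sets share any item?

Comet, Flint, Gala are pairwise disjoint (Comet={M4,M6}; Flint={M2,M3,M7}; Gala={M5,M8}).
Every remaining set overlaps one of these, and no 4 of the listed sets are pairwise disjoint, so 3 is the maximum.

3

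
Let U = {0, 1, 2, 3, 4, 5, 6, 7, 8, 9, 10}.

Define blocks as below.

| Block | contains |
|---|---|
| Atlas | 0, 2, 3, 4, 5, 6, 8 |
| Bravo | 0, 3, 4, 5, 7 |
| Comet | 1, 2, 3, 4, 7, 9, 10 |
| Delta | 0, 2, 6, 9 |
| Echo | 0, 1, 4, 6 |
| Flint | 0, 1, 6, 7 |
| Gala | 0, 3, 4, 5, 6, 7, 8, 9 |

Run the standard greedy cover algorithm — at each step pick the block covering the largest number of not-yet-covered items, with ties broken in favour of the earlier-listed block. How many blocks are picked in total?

Greedy: pick Gala (covers 8 new) → pick Comet (covers 3 new). Total picks: 2.

2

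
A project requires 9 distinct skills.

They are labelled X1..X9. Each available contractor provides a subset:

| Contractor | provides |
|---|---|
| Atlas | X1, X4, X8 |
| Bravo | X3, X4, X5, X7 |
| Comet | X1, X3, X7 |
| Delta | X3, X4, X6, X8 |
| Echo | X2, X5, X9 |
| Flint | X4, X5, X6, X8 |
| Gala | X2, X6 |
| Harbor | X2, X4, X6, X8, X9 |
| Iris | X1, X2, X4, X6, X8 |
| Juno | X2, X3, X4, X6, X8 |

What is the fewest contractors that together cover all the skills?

Comet and Delta and Echo together: Comet ∪ Delta ∪ Echo = {X1, X2, X3, X4, X5, X6, X7, X8, X9} — every skill is covered.
No 2 of the 10 contractors cover everything (all 45 combinations miss at least one skill), so 3 is optimal.

3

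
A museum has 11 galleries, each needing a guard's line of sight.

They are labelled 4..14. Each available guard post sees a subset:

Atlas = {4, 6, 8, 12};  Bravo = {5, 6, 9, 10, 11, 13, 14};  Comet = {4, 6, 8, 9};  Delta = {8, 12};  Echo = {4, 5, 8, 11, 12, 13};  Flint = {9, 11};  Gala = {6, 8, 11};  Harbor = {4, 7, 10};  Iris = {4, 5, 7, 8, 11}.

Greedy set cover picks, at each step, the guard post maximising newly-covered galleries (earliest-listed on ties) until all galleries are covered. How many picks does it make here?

Greedy: pick Bravo (covers 7 new) → pick Atlas (covers 3 new) → pick Harbor (covers 1 new). Total picks: 3.

3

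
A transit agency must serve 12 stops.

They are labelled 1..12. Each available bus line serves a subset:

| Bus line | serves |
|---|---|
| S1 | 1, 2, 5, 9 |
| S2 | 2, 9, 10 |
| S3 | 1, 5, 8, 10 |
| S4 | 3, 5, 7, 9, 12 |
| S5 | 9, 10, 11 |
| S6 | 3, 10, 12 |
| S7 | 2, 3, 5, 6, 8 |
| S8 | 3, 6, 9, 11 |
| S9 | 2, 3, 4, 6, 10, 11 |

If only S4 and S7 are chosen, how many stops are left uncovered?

Union of S4, S7 = {2, 3, 5, 6, 7, 8, 9, 12}.
Not covered: 1, 4, 10, 11 — 4 stops.

4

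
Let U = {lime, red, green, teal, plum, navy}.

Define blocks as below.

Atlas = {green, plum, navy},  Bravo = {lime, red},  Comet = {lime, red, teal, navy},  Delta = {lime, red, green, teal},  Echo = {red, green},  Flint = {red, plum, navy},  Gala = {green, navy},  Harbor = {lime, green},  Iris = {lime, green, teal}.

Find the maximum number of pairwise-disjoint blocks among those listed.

2

Atlas, Bravo are pairwise disjoint (Atlas={green,plum,navy}; Bravo={lime,red}).
Every remaining block overlaps one of these, and no 3 of the listed blocks are pairwise disjoint, so 2 is the maximum.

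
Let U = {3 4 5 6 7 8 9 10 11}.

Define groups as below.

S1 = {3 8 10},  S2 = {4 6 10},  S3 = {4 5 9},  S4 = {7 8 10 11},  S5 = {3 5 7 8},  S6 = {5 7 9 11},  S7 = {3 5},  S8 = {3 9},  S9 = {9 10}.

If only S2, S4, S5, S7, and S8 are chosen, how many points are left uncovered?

0

Union of S2, S4, S5, S7, S8 = {3, 4, 5, 6, 7, 8, 9, 10, 11} — that's every point, so 0 are uncovered.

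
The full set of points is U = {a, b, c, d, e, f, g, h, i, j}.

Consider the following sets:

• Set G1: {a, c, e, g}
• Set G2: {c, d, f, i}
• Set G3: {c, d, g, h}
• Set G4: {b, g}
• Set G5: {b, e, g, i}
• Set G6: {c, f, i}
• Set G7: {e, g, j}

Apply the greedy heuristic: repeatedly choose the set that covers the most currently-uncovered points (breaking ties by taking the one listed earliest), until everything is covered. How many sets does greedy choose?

5

Greedy: pick G1 (covers 4 new) → pick G2 (covers 3 new) → pick G3 (covers 1 new) → pick G4 (covers 1 new) → pick G7 (covers 1 new). Total picks: 5.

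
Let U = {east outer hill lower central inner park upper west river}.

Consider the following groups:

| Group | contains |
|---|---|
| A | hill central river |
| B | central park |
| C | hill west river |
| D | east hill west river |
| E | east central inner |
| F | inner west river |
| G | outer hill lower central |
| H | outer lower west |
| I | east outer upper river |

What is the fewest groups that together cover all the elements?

4

B, F, G, and I cover everything between them: the union {east, outer, hill, lower, central, inner, park, upper, west, river} is all of U.
No 3 of the 9 groups cover everything (all 84 combinations miss at least one element), so 4 is optimal.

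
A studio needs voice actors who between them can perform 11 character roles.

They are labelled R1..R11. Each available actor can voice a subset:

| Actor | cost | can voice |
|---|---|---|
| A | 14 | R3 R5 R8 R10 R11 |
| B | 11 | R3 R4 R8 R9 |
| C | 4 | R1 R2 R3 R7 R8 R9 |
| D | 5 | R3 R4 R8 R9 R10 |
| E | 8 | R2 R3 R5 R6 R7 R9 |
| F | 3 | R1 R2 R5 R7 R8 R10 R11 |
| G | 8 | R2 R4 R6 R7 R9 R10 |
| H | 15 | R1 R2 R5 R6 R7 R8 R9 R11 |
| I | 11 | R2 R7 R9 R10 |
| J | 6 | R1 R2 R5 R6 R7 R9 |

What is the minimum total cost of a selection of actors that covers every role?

14

D, F, J together cover every role (D ∪ F ∪ J = {R1, R2, R3, R4, R5, R6, R7, R8, R9, R10, R11}); total cost 5 + 3 + 6 = 14.
No covering selection has total cost below 14.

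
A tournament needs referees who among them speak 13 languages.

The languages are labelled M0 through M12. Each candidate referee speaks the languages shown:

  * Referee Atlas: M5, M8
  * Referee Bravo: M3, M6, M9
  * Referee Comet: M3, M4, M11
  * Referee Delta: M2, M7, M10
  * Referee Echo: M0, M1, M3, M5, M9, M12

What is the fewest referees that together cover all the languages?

Take {Atlas, Bravo, Comet, Delta, Echo}. Their union is {M0, M1, M2, M3, M4, M5, M6, M7, M8, M9, M10, M11, M12}, which is all 13 languages.
No 4 of the 5 referees cover everything (all 5 combinations miss at least one language), so 5 is optimal.

5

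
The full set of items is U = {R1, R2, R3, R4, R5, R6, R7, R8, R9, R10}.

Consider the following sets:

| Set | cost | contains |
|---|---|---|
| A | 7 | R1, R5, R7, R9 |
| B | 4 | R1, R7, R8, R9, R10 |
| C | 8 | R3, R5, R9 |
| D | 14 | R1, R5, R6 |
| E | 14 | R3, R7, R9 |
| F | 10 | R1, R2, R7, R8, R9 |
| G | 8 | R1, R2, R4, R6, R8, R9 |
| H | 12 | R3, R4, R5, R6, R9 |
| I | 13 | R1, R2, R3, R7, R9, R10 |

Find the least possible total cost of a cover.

20

B, C, G together cover every item (B ∪ C ∪ G = {R1, R2, R3, R4, R5, R6, R7, R8, R9, R10}); total cost 4 + 8 + 8 = 20.
No covering selection has total cost below 20.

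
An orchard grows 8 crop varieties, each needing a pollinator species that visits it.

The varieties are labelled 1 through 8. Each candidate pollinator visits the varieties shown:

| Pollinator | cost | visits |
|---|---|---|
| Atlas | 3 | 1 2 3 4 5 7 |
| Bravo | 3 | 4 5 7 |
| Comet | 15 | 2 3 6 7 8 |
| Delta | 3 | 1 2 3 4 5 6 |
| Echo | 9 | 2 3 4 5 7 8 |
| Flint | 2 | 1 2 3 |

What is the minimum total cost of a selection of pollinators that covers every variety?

12

Delta, Echo together cover every variety (Delta ∪ Echo = {1, 2, 3, 4, 5, 6, 7, 8}); total cost 3 + 9 = 12.
The greedy pick Atlas, Delta, Echo costs 15; no covering selection beats 12.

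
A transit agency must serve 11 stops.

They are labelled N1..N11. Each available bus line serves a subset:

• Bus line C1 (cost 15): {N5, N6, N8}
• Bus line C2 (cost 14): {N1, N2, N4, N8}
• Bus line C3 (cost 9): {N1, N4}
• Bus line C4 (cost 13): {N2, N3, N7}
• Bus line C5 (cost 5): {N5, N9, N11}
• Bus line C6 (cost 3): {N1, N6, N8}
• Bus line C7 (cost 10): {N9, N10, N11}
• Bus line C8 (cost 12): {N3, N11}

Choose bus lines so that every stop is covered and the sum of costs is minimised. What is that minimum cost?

C3, C4, C5, C6, C7 together cover every stop (C3 ∪ C4 ∪ C5 ∪ C6 ∪ C7 = {N1, N2, N3, N4, N5, N6, N7, N8, N9, N10, N11}); total cost 9 + 13 + 5 + 3 + 10 = 40.
No covering selection has total cost below 40.

40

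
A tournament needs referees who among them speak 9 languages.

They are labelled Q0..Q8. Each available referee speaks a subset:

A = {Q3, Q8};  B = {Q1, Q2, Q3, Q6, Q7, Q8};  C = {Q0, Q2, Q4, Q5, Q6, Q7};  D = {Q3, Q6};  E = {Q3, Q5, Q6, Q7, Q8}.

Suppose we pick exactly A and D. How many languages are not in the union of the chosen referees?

Union of A, D = {Q3, Q6, Q8}.
Not covered: Q0, Q1, Q2, Q4, Q5, Q7 — 6 languages.

6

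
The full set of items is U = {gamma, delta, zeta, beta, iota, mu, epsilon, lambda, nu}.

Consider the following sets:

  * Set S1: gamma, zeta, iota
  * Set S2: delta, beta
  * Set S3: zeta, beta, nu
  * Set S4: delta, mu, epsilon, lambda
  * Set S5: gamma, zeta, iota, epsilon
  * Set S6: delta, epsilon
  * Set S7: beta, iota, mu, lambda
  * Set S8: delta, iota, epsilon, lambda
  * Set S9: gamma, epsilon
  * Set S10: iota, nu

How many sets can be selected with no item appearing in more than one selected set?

S2, S9, S10 are pairwise disjoint (S2={delta,beta}; S9={gamma,epsilon}; S10={iota,nu}).
Every remaining set overlaps one of these, and no 4 of the listed sets are pairwise disjoint, so 3 is the maximum.

3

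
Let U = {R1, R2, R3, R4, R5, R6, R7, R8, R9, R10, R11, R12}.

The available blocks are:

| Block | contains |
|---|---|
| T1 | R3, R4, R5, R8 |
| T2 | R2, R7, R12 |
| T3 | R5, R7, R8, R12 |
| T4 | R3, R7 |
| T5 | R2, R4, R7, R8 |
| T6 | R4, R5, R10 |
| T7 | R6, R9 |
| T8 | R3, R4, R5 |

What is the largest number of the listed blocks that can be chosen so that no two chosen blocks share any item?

3

T1, T2, T7 are pairwise disjoint (T1={R3,R4,R5,R8}; T2={R2,R7,R12}; T7={R6,R9}).
Every remaining block overlaps one of these, and no 4 of the listed blocks are pairwise disjoint, so 3 is the maximum.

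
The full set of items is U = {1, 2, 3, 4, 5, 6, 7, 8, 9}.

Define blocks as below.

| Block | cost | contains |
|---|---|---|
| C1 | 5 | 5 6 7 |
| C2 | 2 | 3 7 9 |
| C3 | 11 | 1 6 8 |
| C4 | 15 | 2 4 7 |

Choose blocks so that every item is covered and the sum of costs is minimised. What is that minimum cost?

C1, C2, C3, C4 together cover every item (C1 ∪ C2 ∪ C3 ∪ C4 = {1, 2, 3, 4, 5, 6, 7, 8, 9}); total cost 5 + 2 + 11 + 15 = 33.
No covering selection has total cost below 33.

33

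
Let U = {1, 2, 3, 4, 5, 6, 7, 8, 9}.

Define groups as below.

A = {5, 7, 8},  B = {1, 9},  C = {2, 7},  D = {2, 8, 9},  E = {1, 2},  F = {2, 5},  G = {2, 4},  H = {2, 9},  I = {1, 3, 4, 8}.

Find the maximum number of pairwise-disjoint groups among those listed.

3

A, B, G are pairwise disjoint (A={5,7,8}; B={1,9}; G={2,4}).
Every remaining group overlaps one of these, and no 4 of the listed groups are pairwise disjoint, so 3 is the maximum.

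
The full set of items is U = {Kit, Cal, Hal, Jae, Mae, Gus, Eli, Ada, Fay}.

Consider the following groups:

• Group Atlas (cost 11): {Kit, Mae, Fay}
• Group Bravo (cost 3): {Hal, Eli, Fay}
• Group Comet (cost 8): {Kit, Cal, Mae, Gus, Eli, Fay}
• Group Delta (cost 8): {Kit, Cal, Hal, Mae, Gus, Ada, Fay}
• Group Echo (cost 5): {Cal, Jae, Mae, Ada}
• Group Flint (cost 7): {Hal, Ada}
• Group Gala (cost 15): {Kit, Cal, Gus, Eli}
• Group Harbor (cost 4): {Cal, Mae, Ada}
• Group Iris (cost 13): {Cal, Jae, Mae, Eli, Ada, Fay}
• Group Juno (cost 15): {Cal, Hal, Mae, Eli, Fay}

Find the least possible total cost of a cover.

Bravo, Comet, Echo together cover every item (Bravo ∪ Comet ∪ Echo = {Kit, Cal, Hal, Jae, Mae, Gus, Eli, Ada, Fay}); total cost 3 + 8 + 5 = 16.
No covering selection has total cost below 16.

16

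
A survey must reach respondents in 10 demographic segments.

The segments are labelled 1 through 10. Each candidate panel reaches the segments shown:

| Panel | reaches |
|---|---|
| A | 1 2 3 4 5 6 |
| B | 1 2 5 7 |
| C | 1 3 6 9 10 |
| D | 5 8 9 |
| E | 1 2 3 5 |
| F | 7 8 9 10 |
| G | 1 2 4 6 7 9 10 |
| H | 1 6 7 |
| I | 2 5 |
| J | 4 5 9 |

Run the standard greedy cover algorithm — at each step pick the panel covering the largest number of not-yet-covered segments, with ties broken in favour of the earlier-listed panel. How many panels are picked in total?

Greedy: pick G (covers 7 new) → pick A (covers 2 new) → pick D (covers 1 new). Total picks: 3.
(The true minimum cover uses only 2 panels, so greedy is not optimal here.)

3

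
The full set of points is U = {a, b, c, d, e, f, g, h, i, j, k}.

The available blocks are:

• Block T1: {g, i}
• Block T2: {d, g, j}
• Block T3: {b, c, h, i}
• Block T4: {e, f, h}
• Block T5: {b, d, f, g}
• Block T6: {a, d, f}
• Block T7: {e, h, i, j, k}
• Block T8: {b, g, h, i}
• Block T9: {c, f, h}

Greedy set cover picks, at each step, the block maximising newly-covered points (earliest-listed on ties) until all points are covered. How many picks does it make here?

Greedy: pick T7 (covers 5 new) → pick T5 (covers 4 new) → pick T3 (covers 1 new) → pick T6 (covers 1 new). Total picks: 4.

4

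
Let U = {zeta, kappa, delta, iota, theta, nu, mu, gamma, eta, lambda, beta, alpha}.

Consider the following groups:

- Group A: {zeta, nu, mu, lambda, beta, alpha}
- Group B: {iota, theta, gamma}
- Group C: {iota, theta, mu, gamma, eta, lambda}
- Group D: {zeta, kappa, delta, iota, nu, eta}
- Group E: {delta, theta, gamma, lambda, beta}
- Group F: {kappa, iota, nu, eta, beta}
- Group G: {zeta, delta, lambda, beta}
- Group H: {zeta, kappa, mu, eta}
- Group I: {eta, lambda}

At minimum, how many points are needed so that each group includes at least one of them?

The 3 points {zeta, iota, lambda} hit every group.
No choice of 2 points meets every group, so 3 is the minimum.

3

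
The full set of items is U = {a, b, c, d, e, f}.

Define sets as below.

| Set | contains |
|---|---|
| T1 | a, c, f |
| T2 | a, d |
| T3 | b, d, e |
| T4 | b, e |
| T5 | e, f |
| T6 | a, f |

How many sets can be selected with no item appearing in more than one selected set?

T1, T4 are pairwise disjoint (T1={a,c,f}; T4={b,e}).
Every remaining set overlaps one of these, and no 3 of the listed sets are pairwise disjoint, so 2 is the maximum.

2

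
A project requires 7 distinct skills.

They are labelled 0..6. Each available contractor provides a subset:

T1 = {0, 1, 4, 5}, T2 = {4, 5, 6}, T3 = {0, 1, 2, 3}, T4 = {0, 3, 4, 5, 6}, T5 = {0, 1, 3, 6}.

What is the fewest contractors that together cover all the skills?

2

Take {T3, T4}. Their union is {0, 1, 2, 3, 4, 5, 6}, which is all 7 skills.
No single contractor has all 7 skills (the largest, T4, has 5), so 2 is optimal.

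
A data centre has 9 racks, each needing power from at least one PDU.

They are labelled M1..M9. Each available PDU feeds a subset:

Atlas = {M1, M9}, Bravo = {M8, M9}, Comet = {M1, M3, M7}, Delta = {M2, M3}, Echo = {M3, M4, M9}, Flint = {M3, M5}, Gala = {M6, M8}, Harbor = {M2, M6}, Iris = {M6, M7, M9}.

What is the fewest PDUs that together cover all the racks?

Comet and Delta and Echo and Flint and Gala together: Comet ∪ Delta ∪ Echo ∪ Flint ∪ Gala = {M1, M2, M3, M4, M5, M6, M7, M8, M9} — every rack is covered.
No 4 of the 9 PDUs cover everything (all 126 combinations miss at least one rack), so 5 is optimal.

5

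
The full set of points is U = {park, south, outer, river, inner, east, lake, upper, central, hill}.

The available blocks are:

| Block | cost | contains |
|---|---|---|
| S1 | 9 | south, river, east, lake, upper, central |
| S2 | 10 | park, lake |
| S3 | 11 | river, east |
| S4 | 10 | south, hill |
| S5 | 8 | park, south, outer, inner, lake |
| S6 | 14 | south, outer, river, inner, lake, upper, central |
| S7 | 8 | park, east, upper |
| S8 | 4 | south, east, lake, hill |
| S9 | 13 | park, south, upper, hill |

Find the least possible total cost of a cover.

S1, S5, S8 together cover every point (S1 ∪ S5 ∪ S8 = {park, south, outer, river, inner, east, lake, upper, central, hill}); total cost 9 + 8 + 4 = 21.
No covering selection has total cost below 21.

21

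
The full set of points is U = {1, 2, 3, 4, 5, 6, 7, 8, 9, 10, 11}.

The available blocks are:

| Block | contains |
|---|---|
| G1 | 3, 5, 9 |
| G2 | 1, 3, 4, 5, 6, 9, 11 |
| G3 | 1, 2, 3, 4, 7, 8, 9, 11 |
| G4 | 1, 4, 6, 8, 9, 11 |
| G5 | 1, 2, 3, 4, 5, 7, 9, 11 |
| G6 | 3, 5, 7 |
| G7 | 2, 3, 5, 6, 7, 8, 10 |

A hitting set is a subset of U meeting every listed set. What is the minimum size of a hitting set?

The 2 points {3, 9} hit every block.
The blocks G4, G6 are pairwise disjoint, so any hitting set needs a separate point for each — at least 2. Hence 2 is optimal.

2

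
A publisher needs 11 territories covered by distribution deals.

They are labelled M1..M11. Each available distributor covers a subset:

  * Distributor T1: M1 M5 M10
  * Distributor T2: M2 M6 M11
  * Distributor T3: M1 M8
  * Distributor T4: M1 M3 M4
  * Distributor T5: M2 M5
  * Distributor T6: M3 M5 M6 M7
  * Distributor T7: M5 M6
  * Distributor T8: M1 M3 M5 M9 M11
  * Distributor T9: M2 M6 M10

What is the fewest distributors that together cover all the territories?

T3 and T4 and T6 and T8 and T9 together: T3 ∪ T4 ∪ T6 ∪ T8 ∪ T9 = {M1, M2, M3, M4, M5, M6, M7, M8, M9, M10, M11} — every territory is covered.
No 4 of the 9 distributors cover everything (all 126 combinations miss at least one territory), so 5 is optimal.

5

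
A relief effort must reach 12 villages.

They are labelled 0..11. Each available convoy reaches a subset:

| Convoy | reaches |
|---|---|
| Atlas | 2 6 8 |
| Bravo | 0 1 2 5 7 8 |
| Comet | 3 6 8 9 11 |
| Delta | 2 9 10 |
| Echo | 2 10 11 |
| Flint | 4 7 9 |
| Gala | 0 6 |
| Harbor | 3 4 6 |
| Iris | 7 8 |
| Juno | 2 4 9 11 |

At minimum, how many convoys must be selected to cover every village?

Bravo and Comet and Echo and Juno together: Bravo ∪ Comet ∪ Echo ∪ Juno = {0, 1, 2, 3, 4, 5, 6, 7, 8, 9, 10, 11} — every village is covered.
No 3 of the 10 convoys cover everything (all 120 combinations miss at least one village), so 4 is optimal.

4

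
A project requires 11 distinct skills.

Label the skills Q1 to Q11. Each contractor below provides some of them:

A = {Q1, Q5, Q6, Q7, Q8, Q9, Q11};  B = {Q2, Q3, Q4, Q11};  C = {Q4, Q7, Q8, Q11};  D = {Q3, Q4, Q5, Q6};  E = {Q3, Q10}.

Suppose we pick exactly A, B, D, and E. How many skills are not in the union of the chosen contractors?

0

Union of A, B, D, E = {Q1, Q2, Q3, Q4, Q5, Q6, Q7, Q8, Q9, Q10, Q11} — that's every skill, so 0 are uncovered.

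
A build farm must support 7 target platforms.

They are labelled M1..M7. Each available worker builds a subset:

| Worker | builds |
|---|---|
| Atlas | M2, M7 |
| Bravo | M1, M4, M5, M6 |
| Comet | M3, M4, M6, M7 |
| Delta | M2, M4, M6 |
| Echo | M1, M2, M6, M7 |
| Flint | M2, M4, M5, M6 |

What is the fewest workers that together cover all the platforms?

Bravo and Comet and Flint together: Bravo ∪ Comet ∪ Flint = {M1, M2, M3, M4, M5, M6, M7} — every platform is covered.
Only Comet contains M3, so Comet is forced; the remaining 3 platforms need at least 2 more workers (each remaining worker adds at most 2) — so at least 3 workers are needed, and 3 is optimal.

3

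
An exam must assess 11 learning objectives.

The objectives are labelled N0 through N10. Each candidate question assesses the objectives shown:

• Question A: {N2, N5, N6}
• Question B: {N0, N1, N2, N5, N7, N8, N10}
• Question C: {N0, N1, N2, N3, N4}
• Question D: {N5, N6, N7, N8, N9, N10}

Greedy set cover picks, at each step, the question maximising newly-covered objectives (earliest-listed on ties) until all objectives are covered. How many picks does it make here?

3

Greedy: pick B (covers 7 new) → pick C (covers 2 new) → pick D (covers 2 new). Total picks: 3.
(The true minimum cover uses only 2 questions, so greedy is not optimal here.)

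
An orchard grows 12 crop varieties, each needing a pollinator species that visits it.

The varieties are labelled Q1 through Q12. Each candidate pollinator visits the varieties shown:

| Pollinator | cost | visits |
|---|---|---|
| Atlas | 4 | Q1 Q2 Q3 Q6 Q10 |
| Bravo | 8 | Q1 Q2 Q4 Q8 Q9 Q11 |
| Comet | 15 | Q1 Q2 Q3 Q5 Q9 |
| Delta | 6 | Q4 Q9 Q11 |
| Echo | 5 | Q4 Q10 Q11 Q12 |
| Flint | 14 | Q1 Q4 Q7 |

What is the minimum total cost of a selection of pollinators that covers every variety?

46

Atlas, Bravo, Comet, Echo, Flint together cover every variety (Atlas ∪ Bravo ∪ Comet ∪ Echo ∪ Flint = {Q1, Q2, Q3, Q4, Q5, Q6, Q7, Q8, Q9, Q10, Q11, Q12}); total cost 4 + 8 + 15 + 5 + 14 = 46.
No covering selection has total cost below 46.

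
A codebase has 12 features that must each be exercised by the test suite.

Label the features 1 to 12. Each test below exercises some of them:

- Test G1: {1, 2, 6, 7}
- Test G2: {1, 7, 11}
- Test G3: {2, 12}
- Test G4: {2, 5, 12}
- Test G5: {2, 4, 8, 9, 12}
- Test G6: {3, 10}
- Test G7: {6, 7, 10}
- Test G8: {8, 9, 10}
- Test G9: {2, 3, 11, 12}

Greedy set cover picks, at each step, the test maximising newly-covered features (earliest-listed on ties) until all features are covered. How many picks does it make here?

5

Greedy: pick G5 (covers 5 new) → pick G1 (covers 3 new) → pick G6 (covers 2 new) → pick G2 (covers 1 new) → pick G4 (covers 1 new). Total picks: 5.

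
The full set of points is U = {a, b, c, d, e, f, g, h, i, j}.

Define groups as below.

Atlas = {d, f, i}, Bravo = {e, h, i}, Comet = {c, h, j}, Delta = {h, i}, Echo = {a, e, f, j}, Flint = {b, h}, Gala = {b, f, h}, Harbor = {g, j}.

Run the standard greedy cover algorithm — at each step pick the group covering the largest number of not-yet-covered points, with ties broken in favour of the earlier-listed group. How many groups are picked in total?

5

Greedy: pick Echo (covers 4 new) → pick Atlas (covers 2 new) → pick Comet (covers 2 new) → pick Flint (covers 1 new) → pick Harbor (covers 1 new). Total picks: 5.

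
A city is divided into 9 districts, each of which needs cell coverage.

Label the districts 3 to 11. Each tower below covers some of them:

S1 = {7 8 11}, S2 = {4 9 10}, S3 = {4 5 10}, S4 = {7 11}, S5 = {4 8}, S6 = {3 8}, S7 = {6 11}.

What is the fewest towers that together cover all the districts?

5

S1 and S2 and S3 and S6 and S7 together: S1 ∪ S2 ∪ S3 ∪ S6 ∪ S7 = {3, 4, 5, 6, 7, 8, 9, 10, 11} — every district is covered.
No 4 of the 7 towers cover everything (all 35 combinations miss at least one district), so 5 is optimal.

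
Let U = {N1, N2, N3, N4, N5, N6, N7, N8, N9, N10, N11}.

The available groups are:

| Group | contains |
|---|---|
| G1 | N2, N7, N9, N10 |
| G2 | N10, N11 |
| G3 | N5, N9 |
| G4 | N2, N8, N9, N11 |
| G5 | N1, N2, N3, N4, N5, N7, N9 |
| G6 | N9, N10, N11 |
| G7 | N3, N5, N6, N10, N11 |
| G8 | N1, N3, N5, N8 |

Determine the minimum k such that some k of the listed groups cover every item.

G5, G7, and G8 cover everything between them: the union {N1, N2, N3, N4, N5, N6, N7, N8, N9, N10, N11} is all of U.
Only G5 contains N4, so G5 is forced; the remaining 4 items need at least 2 more groups (each remaining group adds at most 3) — so at least 3 groups are needed, and 3 is optimal.

3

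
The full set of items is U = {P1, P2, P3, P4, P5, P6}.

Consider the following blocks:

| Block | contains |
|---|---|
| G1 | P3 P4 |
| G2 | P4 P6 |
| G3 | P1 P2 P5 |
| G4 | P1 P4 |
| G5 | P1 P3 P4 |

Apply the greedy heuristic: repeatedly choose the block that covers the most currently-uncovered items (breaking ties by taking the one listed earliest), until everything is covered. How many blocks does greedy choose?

3

Greedy: pick G3 (covers 3 new) → pick G1 (covers 2 new) → pick G2 (covers 1 new). Total picks: 3.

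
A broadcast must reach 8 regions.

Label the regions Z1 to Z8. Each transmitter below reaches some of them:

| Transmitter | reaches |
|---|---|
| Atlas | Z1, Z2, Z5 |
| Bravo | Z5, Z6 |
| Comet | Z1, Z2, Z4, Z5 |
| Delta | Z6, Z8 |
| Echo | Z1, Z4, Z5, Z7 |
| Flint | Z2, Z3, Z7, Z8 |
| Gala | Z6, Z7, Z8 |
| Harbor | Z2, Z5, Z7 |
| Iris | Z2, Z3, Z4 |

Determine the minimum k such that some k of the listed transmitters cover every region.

3

Bravo and Comet and Flint together: Bravo ∪ Comet ∪ Flint = {Z1, Z2, Z3, Z4, Z5, Z6, Z7, Z8} — every region is covered.
No 2 of the 9 transmitters cover everything (all 36 combinations miss at least one region), so 3 is optimal.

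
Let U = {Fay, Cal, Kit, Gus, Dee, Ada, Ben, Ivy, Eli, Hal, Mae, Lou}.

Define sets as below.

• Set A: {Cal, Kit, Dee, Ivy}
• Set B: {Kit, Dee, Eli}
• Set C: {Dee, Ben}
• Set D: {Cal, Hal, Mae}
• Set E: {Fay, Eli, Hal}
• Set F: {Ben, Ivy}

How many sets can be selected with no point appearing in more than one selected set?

B, D, F are pairwise disjoint (B={Kit,Dee,Eli}; D={Cal,Hal,Mae}; F={Ben,Ivy}).
Every remaining set overlaps one of these, and no 4 of the listed sets are pairwise disjoint, so 3 is the maximum.

3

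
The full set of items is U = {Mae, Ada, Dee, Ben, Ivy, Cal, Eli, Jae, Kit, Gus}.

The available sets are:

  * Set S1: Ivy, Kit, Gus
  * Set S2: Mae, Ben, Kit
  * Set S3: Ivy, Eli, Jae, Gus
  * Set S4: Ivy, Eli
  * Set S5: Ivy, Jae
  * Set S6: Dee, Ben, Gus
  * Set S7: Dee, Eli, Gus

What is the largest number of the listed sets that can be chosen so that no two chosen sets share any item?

3

S2, S5, S7 are pairwise disjoint (S2={Mae,Ben,Kit}; S5={Ivy,Jae}; S7={Dee,Eli,Gus}).
Every remaining set overlaps one of these, and no 4 of the listed sets are pairwise disjoint, so 3 is the maximum.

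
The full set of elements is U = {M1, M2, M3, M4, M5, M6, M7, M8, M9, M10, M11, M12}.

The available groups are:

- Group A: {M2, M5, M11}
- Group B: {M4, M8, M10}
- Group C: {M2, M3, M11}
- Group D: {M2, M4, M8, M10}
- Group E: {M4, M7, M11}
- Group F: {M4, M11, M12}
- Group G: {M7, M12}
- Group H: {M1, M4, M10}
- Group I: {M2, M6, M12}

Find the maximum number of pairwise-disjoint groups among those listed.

3

C, G, H are pairwise disjoint (C={M2,M3,M11}; G={M7,M12}; H={M1,M4,M10}).
Every remaining group overlaps one of these, and no 4 of the listed groups are pairwise disjoint, so 3 is the maximum.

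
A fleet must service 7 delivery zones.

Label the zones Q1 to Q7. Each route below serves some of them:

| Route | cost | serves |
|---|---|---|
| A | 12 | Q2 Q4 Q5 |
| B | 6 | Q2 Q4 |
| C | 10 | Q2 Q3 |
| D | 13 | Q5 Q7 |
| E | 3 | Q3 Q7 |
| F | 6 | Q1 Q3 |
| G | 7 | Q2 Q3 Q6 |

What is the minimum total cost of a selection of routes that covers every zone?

A, E, F, G together cover every zone (A ∪ E ∪ F ∪ G = {Q1, Q2, Q3, Q4, Q5, Q6, Q7}); total cost 12 + 3 + 6 + 7 = 28.
The greedy pick E, B, F, G, A costs 34; no covering selection beats 28.

28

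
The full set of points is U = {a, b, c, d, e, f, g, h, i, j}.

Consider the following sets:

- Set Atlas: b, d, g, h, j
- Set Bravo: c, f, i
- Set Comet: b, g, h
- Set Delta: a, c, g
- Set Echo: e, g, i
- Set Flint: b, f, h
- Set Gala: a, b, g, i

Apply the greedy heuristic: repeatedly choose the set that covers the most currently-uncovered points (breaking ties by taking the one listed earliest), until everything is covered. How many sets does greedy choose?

4

Greedy: pick Atlas (covers 5 new) → pick Bravo (covers 3 new) → pick Delta (covers 1 new) → pick Echo (covers 1 new). Total picks: 4.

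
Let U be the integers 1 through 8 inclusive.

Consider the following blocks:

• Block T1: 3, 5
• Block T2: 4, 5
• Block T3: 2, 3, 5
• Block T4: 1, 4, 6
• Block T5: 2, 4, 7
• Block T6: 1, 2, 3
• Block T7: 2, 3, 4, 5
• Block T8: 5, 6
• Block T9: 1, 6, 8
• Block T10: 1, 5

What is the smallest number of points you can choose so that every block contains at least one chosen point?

3

Take H = {1, 2, 5}. Each listed block contains at least one of these, so H is a hitting set of size 3.
The blocks T1, T5, T9 are pairwise disjoint, so any hitting set needs a separate point for each — at least 3. Hence 3 is optimal.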